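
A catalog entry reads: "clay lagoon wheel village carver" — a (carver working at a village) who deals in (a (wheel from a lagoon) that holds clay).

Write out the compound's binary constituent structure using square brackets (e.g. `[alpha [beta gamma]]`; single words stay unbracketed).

[[clay [lagoon wheel]] [village carver]]

The outermost head in the paraphrase is "carver" (specifically "village carver"), modified by "clay lagoon wheel".
"clay lagoon wheel" → head "wheel" (specifically "lagoon wheel"), modifier "clay".
"lagoon wheel" → head "wheel", modifier "lagoon".
"village carver" → head "carver", modifier "village".
Putting it together: [[clay [lagoon wheel]] [village carver]].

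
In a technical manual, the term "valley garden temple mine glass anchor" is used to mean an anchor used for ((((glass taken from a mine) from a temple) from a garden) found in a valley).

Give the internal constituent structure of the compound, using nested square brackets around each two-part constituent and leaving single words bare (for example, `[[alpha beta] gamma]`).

At the top level: head "anchor"; modifier "valley garden temple mine glass".
Within "valley garden temple mine glass", the head is "glass" (specifically "garden temple mine glass") and the modifier is "valley".
Within "garden temple mine glass", the head is "glass" (specifically "temple mine glass") and the modifier is "garden".
Within "temple mine glass", the head is "glass" (specifically "mine glass") and the modifier is "temple".
Within "mine glass", the head is "glass" and the modifier is "mine".
Assembled: [[valley [garden [temple [mine glass]]]] anchor].

[[valley [garden [temple [mine glass]]]] anchor]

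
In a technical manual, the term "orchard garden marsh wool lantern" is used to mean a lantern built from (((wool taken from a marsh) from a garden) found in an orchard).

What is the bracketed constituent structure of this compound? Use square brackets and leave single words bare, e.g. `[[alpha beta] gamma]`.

At the top level: head "lantern"; modifier "orchard garden marsh wool".
Within "orchard garden marsh wool", the head is "wool" (specifically "garden marsh wool") and the modifier is "orchard".
Within "garden marsh wool", the head is "wool" (specifically "marsh wool") and the modifier is "garden".
Within "marsh wool", the head is "wool" and the modifier is "marsh".
Assembled: [[orchard [garden [marsh wool]]] lantern].

[[orchard [garden [marsh wool]]] lantern]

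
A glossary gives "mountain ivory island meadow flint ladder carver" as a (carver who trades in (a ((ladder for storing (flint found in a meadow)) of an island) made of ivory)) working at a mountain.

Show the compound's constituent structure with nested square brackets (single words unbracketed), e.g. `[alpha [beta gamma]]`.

At the top level: head "carver" (specifically "ivory island meadow flint ladder carver"); modifier "mountain".
Inside "ivory island meadow flint ladder carver": head "carver", modifier "ivory island meadow flint ladder".
Inside "ivory island meadow flint ladder": head "ladder" (specifically "island meadow flint ladder"), modifier "ivory".
Inside "island meadow flint ladder": head "ladder" (specifically "meadow flint ladder"), modifier "island".
Inside "meadow flint ladder": head "ladder", modifier "meadow flint".
Inside "meadow flint": head "flint", modifier "meadow".
Putting it together: [mountain [[ivory [island [[meadow flint] ladder]]] carver]].

[mountain [[ivory [island [[meadow flint] ladder]]] carver]]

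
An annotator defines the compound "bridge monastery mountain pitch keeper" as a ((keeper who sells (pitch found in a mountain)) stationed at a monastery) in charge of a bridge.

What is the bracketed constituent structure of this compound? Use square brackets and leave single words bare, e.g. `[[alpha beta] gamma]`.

[bridge [monastery [[mountain pitch] keeper]]]

The outermost head in the paraphrase is "keeper" (specifically "monastery mountain pitch keeper"), modified by "bridge".
Within "monastery mountain pitch keeper", the head is "keeper" (specifically "mountain pitch keeper") and the modifier is "monastery".
Within "mountain pitch keeper", the head is "keeper" and the modifier is "mountain pitch".
Within "mountain pitch", the head is "pitch" and the modifier is "mountain".
Putting it together: [bridge [monastery [[mountain pitch] keeper]]].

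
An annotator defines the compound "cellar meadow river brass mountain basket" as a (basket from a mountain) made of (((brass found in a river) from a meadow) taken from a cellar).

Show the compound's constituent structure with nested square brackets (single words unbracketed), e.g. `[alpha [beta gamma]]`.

[[cellar [meadow [river brass]]] [mountain basket]]

At the top level: head "basket" (specifically "mountain basket"); modifier "cellar meadow river brass".
Within "cellar meadow river brass", the head is "brass" (specifically "meadow river brass") and the modifier is "cellar".
Within "meadow river brass", the head is "brass" (specifically "river brass") and the modifier is "meadow".
Within "river brass", the head is "brass" and the modifier is "river".
Within "mountain basket", the head is "basket" and the modifier is "mountain".
Assembled: [[cellar [meadow [river brass]]] [mountain basket]].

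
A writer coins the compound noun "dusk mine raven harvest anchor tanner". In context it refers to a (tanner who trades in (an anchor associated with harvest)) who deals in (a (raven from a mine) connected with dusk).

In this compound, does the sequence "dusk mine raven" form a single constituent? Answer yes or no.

yes

The paraphrase groups the words so that "dusk mine raven" is one unit: it corresponds to a single parenthesized sub-phrase.
The full structure is [[dusk [mine raven]] [[harvest anchor] tanner]], in which [dusk mine raven] is a constituent.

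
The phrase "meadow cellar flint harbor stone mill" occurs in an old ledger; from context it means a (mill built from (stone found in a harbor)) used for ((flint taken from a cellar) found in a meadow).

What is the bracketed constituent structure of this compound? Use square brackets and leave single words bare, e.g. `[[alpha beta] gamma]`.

[[meadow [cellar flint]] [[harbor stone] mill]]

Overall it is a kind of mill (specifically "harbor stone mill"); the modifier is "meadow cellar flint".
Inside "meadow cellar flint": head "flint" (specifically "cellar flint"), modifier "meadow".
Inside "cellar flint": head "flint", modifier "cellar".
Inside "harbor stone mill": head "mill", modifier "harbor stone".
Inside "harbor stone": head "stone", modifier "harbor".
Putting it together: [[meadow [cellar flint]] [[harbor stone] mill]].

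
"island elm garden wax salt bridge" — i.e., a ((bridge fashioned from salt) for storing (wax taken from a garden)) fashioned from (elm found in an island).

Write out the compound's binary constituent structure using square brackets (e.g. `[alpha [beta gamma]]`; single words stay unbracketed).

Whole compound: head "bridge" (specifically "garden wax salt bridge"), modifier "island elm".
Within "island elm", the head is "elm" and the modifier is "island".
Within "garden wax salt bridge", the head is "bridge" (specifically "salt bridge") and the modifier is "garden wax".
Within "garden wax", the head is "wax" and the modifier is "garden".
Within "salt bridge", the head is "bridge" and the modifier is "salt".
Putting it together: [[island elm] [[garden wax] [salt bridge]]].

[[island elm] [[garden wax] [salt bridge]]]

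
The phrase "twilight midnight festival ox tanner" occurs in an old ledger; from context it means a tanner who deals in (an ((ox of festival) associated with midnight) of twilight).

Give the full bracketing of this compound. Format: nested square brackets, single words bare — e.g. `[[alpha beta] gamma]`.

Whole compound: head "tanner", modifier "twilight midnight festival ox".
Inside "twilight midnight festival ox": head "ox" (specifically "midnight festival ox"), modifier "twilight".
Inside "midnight festival ox": head "ox" (specifically "festival ox"), modifier "midnight".
Inside "festival ox": head "ox", modifier "festival".
So the structure is [[twilight [midnight [festival ox]]] tanner].

[[twilight [midnight [festival ox]]] tanner]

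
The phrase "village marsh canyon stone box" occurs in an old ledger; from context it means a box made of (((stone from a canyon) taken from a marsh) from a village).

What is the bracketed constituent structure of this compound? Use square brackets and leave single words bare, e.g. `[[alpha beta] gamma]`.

[[village [marsh [canyon stone]]] box]

At the top level: head "box"; modifier "village marsh canyon stone".
"village marsh canyon stone" → head "stone" (specifically "marsh canyon stone"), modifier "village".
"marsh canyon stone" → head "stone" (specifically "canyon stone"), modifier "marsh".
"canyon stone" → head "stone", modifier "canyon".
Assembled: [[village [marsh [canyon stone]]] box].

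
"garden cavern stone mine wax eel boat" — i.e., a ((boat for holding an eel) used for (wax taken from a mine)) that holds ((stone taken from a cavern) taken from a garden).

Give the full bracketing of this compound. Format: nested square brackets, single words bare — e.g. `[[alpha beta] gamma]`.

Overall it is a kind of boat (specifically "mine wax eel boat"); the modifier is "garden cavern stone".
Inside "garden cavern stone": head "stone" (specifically "cavern stone"), modifier "garden".
Inside "cavern stone": head "stone", modifier "cavern".
Inside "mine wax eel boat": head "boat" (specifically "eel boat"), modifier "mine wax".
Inside "mine wax": head "wax", modifier "mine".
Inside "eel boat": head "boat", modifier "eel".
So the structure is [[garden [cavern stone]] [[mine wax] [eel boat]]].

[[garden [cavern stone]] [[mine wax] [eel boat]]]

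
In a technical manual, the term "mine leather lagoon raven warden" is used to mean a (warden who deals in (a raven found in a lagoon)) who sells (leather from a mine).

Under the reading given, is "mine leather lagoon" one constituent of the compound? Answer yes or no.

The top-level split is [mine leather] [lagoon raven warden]; the full structure is [[mine leather] [[lagoon raven] warden]].
"mine leather lagoon" straddles a constituent boundary, so it is not a single unit.

no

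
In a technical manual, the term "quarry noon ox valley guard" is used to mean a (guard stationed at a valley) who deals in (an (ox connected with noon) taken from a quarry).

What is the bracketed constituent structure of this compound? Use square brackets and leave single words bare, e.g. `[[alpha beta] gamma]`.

[[quarry [noon ox]] [valley guard]]

At the top level: head "guard" (specifically "valley guard"); modifier "quarry noon ox".
Inside "quarry noon ox": head "ox" (specifically "noon ox"), modifier "quarry".
Inside "noon ox": head "ox", modifier "noon".
Inside "valley guard": head "guard", modifier "valley".
Putting it together: [[quarry [noon ox]] [valley guard]].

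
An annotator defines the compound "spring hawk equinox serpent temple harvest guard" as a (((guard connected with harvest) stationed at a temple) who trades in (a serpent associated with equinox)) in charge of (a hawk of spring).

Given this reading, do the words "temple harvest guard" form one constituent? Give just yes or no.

yes

The paraphrase groups the words so that "temple harvest guard" is one unit: it corresponds to a single parenthesized sub-phrase.
The full structure is [[spring hawk] [[equinox serpent] [temple [harvest guard]]]], in which [temple harvest guard] is a constituent.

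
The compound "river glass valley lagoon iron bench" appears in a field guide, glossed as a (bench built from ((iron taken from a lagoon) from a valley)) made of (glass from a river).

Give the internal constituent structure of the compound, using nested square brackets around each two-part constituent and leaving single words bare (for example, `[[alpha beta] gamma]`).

[[river glass] [[valley [lagoon iron]] bench]]

Overall it is a kind of bench (specifically "valley lagoon iron bench"); the modifier is "river glass".
Within "river glass", the head is "glass" and the modifier is "river".
Within "valley lagoon iron bench", the head is "bench" and the modifier is "valley lagoon iron".
Within "valley lagoon iron", the head is "iron" (specifically "lagoon iron") and the modifier is "valley".
Within "lagoon iron", the head is "iron" and the modifier is "lagoon".
Assembled: [[river glass] [[valley [lagoon iron]] bench]].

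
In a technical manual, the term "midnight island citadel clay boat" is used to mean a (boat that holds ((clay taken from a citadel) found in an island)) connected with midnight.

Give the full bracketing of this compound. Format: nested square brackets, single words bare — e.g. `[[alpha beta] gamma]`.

Whole compound: head "boat" (specifically "island citadel clay boat"), modifier "midnight".
Inside "island citadel clay boat": head "boat", modifier "island citadel clay".
Inside "island citadel clay": head "clay" (specifically "citadel clay"), modifier "island".
Inside "citadel clay": head "clay", modifier "citadel".
Assembled: [midnight [[island [citadel clay]] boat]].

[midnight [[island [citadel clay]] boat]]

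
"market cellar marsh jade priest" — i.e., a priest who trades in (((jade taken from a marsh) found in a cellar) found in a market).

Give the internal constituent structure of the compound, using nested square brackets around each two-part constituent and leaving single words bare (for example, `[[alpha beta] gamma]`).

The outermost head in the paraphrase is "priest", modified by "market cellar marsh jade".
Inside "market cellar marsh jade": head "jade" (specifically "cellar marsh jade"), modifier "market".
Inside "cellar marsh jade": head "jade" (specifically "marsh jade"), modifier "cellar".
Inside "marsh jade": head "jade", modifier "marsh".
Assembled: [[market [cellar [marsh jade]]] priest].

[[market [cellar [marsh jade]]] priest]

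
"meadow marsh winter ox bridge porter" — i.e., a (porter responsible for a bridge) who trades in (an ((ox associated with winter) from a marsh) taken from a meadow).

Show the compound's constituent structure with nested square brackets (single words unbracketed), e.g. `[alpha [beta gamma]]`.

The outermost head in the paraphrase is "porter" (specifically "bridge porter"), modified by "meadow marsh winter ox".
Within "meadow marsh winter ox", the head is "ox" (specifically "marsh winter ox") and the modifier is "meadow".
Within "marsh winter ox", the head is "ox" (specifically "winter ox") and the modifier is "marsh".
Within "winter ox", the head is "ox" and the modifier is "winter".
Within "bridge porter", the head is "porter" and the modifier is "bridge".
So the structure is [[meadow [marsh [winter ox]]] [bridge porter]].

[[meadow [marsh [winter ox]]] [bridge porter]]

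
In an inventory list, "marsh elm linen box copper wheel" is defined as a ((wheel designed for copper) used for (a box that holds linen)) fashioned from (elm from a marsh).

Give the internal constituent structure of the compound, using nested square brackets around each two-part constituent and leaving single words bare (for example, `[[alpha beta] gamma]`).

[[marsh elm] [[linen box] [copper wheel]]]

Overall it is a kind of wheel (specifically "linen box copper wheel"); the modifier is "marsh elm".
"marsh elm" → head "elm", modifier "marsh".
"linen box copper wheel" → head "wheel" (specifically "copper wheel"), modifier "linen box".
"linen box" → head "box", modifier "linen".
"copper wheel" → head "wheel", modifier "copper".
Assembled: [[marsh elm] [[linen box] [copper wheel]]].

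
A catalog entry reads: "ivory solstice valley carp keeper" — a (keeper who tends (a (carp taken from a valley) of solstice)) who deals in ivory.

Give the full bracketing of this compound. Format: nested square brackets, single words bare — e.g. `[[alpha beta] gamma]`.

At the top level: head "keeper" (specifically "solstice valley carp keeper"); modifier "ivory".
Within "solstice valley carp keeper", the head is "keeper" and the modifier is "solstice valley carp".
Within "solstice valley carp", the head is "carp" (specifically "valley carp") and the modifier is "solstice".
Within "valley carp", the head is "carp" and the modifier is "valley".
Assembled: [ivory [[solstice [valley carp]] keeper]].

[ivory [[solstice [valley carp]] keeper]]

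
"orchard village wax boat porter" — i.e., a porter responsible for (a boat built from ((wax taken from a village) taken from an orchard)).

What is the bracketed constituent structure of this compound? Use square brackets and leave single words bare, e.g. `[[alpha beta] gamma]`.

[[[orchard [village wax]] boat] porter]

At the top level: head "porter"; modifier "orchard village wax boat".
Within "orchard village wax boat", the head is "boat" and the modifier is "orchard village wax".
Within "orchard village wax", the head is "wax" (specifically "village wax") and the modifier is "orchard".
Within "village wax", the head is "wax" and the modifier is "village".
Putting it together: [[[orchard [village wax]] boat] porter].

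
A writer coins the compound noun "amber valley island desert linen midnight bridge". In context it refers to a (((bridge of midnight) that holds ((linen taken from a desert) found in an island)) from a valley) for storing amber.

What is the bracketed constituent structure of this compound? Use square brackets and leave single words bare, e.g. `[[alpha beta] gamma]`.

At the top level: head "bridge" (specifically "valley island desert linen midnight bridge"); modifier "amber".
Within "valley island desert linen midnight bridge", the head is "bridge" (specifically "island desert linen midnight bridge") and the modifier is "valley".
Within "island desert linen midnight bridge", the head is "bridge" (specifically "midnight bridge") and the modifier is "island desert linen".
Within "island desert linen", the head is "linen" (specifically "desert linen") and the modifier is "island".
Within "desert linen", the head is "linen" and the modifier is "desert".
Within "midnight bridge", the head is "bridge" and the modifier is "midnight".
So the structure is [amber [valley [[island [desert linen]] [midnight bridge]]]].

[amber [valley [[island [desert linen]] [midnight bridge]]]]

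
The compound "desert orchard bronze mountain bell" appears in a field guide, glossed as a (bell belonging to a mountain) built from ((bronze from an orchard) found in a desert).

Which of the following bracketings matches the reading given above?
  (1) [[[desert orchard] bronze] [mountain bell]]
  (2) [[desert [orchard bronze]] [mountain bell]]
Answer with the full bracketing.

[[desert [orchard bronze]] [mountain bell]]

The paraphrase's head is the "bell" part ("mountain bell"); its modifier is "desert orchard bronze".
That top-level split, carried through the inner groups, gives [[desert [orchard bronze]] [mountain bell]].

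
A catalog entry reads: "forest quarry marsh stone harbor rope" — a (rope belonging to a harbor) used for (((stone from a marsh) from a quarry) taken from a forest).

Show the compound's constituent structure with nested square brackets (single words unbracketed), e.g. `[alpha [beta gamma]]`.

[[forest [quarry [marsh stone]]] [harbor rope]]

Whole compound: head "rope" (specifically "harbor rope"), modifier "forest quarry marsh stone".
"forest quarry marsh stone" → head "stone" (specifically "quarry marsh stone"), modifier "forest".
"quarry marsh stone" → head "stone" (specifically "marsh stone"), modifier "quarry".
"marsh stone" → head "stone", modifier "marsh".
"harbor rope" → head "rope", modifier "harbor".
Putting it together: [[forest [quarry [marsh stone]]] [harbor rope]].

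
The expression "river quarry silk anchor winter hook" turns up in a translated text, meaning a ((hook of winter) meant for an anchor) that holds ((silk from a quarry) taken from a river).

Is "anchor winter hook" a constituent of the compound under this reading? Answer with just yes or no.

yes

The paraphrase groups the words so that "anchor winter hook" is one unit: it corresponds to a single parenthesized sub-phrase.
The full structure is [[river [quarry silk]] [anchor [winter hook]]], in which [anchor winter hook] is a constituent.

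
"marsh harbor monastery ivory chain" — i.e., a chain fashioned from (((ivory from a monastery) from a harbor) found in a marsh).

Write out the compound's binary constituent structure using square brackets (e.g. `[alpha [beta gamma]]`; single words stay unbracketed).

Overall it is a kind of chain; the modifier is "marsh harbor monastery ivory".
Within "marsh harbor monastery ivory", the head is "ivory" (specifically "harbor monastery ivory") and the modifier is "marsh".
Within "harbor monastery ivory", the head is "ivory" (specifically "monastery ivory") and the modifier is "harbor".
Within "monastery ivory", the head is "ivory" and the modifier is "monastery".
Assembled: [[marsh [harbor [monastery ivory]]] chain].

[[marsh [harbor [monastery ivory]]] chain]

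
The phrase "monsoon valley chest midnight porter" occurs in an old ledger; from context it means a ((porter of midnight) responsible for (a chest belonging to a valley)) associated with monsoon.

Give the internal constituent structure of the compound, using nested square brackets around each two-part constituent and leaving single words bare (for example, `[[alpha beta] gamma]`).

At the top level: head "porter" (specifically "valley chest midnight porter"); modifier "monsoon".
Inside "valley chest midnight porter": head "porter" (specifically "midnight porter"), modifier "valley chest".
Inside "valley chest": head "chest", modifier "valley".
Inside "midnight porter": head "porter", modifier "midnight".
Assembled: [monsoon [[valley chest] [midnight porter]]].

[monsoon [[valley chest] [midnight porter]]]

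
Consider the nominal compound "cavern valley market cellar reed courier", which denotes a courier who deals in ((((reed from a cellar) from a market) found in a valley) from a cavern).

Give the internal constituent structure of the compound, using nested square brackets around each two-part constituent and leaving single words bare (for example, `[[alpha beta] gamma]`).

[[cavern [valley [market [cellar reed]]]] courier]

Whole compound: head "courier", modifier "cavern valley market cellar reed".
"cavern valley market cellar reed" → head "reed" (specifically "valley market cellar reed"), modifier "cavern".
"valley market cellar reed" → head "reed" (specifically "market cellar reed"), modifier "valley".
"market cellar reed" → head "reed" (specifically "cellar reed"), modifier "market".
"cellar reed" → head "reed", modifier "cellar".
Assembled: [[cavern [valley [market [cellar reed]]]] courier].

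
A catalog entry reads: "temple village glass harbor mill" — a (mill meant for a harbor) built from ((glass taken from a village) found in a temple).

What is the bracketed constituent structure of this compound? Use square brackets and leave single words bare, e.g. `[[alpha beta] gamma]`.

The outermost head in the paraphrase is "mill" (specifically "harbor mill"), modified by "temple village glass".
Within "temple village glass", the head is "glass" (specifically "village glass") and the modifier is "temple".
Within "village glass", the head is "glass" and the modifier is "village".
Within "harbor mill", the head is "mill" and the modifier is "harbor".
So the structure is [[temple [village glass]] [harbor mill]].

[[temple [village glass]] [harbor mill]]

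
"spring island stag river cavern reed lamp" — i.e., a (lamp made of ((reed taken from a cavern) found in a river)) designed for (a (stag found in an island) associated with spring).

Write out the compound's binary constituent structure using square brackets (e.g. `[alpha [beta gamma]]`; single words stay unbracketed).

Overall it is a kind of lamp (specifically "river cavern reed lamp"); the modifier is "spring island stag".
Within "spring island stag", the head is "stag" (specifically "island stag") and the modifier is "spring".
Within "island stag", the head is "stag" and the modifier is "island".
Within "river cavern reed lamp", the head is "lamp" and the modifier is "river cavern reed".
Within "river cavern reed", the head is "reed" (specifically "cavern reed") and the modifier is "river".
Within "cavern reed", the head is "reed" and the modifier is "cavern".
Assembled: [[spring [island stag]] [[river [cavern reed]] lamp]].

[[spring [island stag]] [[river [cavern reed]] lamp]]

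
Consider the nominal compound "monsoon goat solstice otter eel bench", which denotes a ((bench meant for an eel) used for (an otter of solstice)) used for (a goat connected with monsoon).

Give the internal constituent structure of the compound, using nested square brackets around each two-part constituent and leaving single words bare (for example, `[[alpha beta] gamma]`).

The outermost head in the paraphrase is "bench" (specifically "solstice otter eel bench"), modified by "monsoon goat".
"monsoon goat" → head "goat", modifier "monsoon".
"solstice otter eel bench" → head "bench" (specifically "eel bench"), modifier "solstice otter".
"solstice otter" → head "otter", modifier "solstice".
"eel bench" → head "bench", modifier "eel".
Putting it together: [[monsoon goat] [[solstice otter] [eel bench]]].

[[monsoon goat] [[solstice otter] [eel bench]]]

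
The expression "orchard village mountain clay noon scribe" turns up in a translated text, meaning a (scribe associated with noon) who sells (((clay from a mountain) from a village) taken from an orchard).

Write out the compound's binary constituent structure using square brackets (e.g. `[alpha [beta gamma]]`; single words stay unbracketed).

[[orchard [village [mountain clay]]] [noon scribe]]

Whole compound: head "scribe" (specifically "noon scribe"), modifier "orchard village mountain clay".
Within "orchard village mountain clay", the head is "clay" (specifically "village mountain clay") and the modifier is "orchard".
Within "village mountain clay", the head is "clay" (specifically "mountain clay") and the modifier is "village".
Within "mountain clay", the head is "clay" and the modifier is "mountain".
Within "noon scribe", the head is "scribe" and the modifier is "noon".
Assembled: [[orchard [village [mountain clay]]] [noon scribe]].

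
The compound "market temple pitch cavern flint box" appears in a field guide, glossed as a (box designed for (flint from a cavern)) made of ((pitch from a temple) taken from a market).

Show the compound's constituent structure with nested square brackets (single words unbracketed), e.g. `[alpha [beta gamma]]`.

[[market [temple pitch]] [[cavern flint] box]]

Whole compound: head "box" (specifically "cavern flint box"), modifier "market temple pitch".
"market temple pitch" → head "pitch" (specifically "temple pitch"), modifier "market".
"temple pitch" → head "pitch", modifier "temple".
"cavern flint box" → head "box", modifier "cavern flint".
"cavern flint" → head "flint", modifier "cavern".
Assembled: [[market [temple pitch]] [[cavern flint] box]].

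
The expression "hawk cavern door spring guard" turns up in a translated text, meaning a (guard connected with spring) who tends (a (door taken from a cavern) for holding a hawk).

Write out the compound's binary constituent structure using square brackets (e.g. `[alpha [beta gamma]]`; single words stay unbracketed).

At the top level: head "guard" (specifically "spring guard"); modifier "hawk cavern door".
Inside "hawk cavern door": head "door" (specifically "cavern door"), modifier "hawk".
Inside "cavern door": head "door", modifier "cavern".
Inside "spring guard": head "guard", modifier "spring".
Putting it together: [[hawk [cavern door]] [spring guard]].

[[hawk [cavern door]] [spring guard]]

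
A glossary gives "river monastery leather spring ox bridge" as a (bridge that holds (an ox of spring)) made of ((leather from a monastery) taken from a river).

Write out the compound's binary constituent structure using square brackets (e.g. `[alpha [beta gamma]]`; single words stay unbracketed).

[[river [monastery leather]] [[spring ox] bridge]]

At the top level: head "bridge" (specifically "spring ox bridge"); modifier "river monastery leather".
Inside "river monastery leather": head "leather" (specifically "monastery leather"), modifier "river".
Inside "monastery leather": head "leather", modifier "monastery".
Inside "spring ox bridge": head "bridge", modifier "spring ox".
Inside "spring ox": head "ox", modifier "spring".
So the structure is [[river [monastery leather]] [[spring ox] bridge]].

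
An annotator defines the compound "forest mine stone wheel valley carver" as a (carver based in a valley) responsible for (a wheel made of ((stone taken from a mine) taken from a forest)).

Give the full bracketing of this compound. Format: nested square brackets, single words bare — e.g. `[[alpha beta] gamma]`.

At the top level: head "carver" (specifically "valley carver"); modifier "forest mine stone wheel".
Inside "forest mine stone wheel": head "wheel", modifier "forest mine stone".
Inside "forest mine stone": head "stone" (specifically "mine stone"), modifier "forest".
Inside "mine stone": head "stone", modifier "mine".
Inside "valley carver": head "carver", modifier "valley".
Assembled: [[[forest [mine stone]] wheel] [valley carver]].

[[[forest [mine stone]] wheel] [valley carver]]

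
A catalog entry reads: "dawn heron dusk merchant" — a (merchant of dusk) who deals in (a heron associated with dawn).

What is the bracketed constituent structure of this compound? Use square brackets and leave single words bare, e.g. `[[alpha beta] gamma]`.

[[dawn heron] [dusk merchant]]

Whole compound: head "merchant" (specifically "dusk merchant"), modifier "dawn heron".
Inside "dawn heron": head "heron", modifier "dawn".
Inside "dusk merchant": head "merchant", modifier "dusk".
So the structure is [[dawn heron] [dusk merchant]].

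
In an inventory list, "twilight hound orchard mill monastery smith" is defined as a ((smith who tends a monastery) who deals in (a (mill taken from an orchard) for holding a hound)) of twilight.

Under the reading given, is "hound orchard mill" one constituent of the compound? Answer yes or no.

The paraphrase groups the words so that "hound orchard mill" is one unit: it corresponds to a single parenthesized sub-phrase.
The full structure is [twilight [[hound [orchard mill]] [monastery smith]]], in which [hound orchard mill] is a constituent.

yes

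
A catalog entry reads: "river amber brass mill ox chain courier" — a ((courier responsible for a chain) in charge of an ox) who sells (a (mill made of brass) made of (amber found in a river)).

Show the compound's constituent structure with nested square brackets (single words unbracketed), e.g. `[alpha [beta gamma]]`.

[[[river amber] [brass mill]] [ox [chain courier]]]

At the top level: head "courier" (specifically "ox chain courier"); modifier "river amber brass mill".
Inside "river amber brass mill": head "mill" (specifically "brass mill"), modifier "river amber".
Inside "river amber": head "amber", modifier "river".
Inside "brass mill": head "mill", modifier "brass".
Inside "ox chain courier": head "courier" (specifically "chain courier"), modifier "ox".
Inside "chain courier": head "courier", modifier "chain".
So the structure is [[[river amber] [brass mill]] [ox [chain courier]]].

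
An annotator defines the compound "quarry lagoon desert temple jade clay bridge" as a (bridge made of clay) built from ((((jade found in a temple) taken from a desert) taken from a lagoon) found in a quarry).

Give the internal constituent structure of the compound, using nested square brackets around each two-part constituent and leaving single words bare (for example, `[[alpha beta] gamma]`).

Whole compound: head "bridge" (specifically "clay bridge"), modifier "quarry lagoon desert temple jade".
Within "quarry lagoon desert temple jade", the head is "jade" (specifically "lagoon desert temple jade") and the modifier is "quarry".
Within "lagoon desert temple jade", the head is "jade" (specifically "desert temple jade") and the modifier is "lagoon".
Within "desert temple jade", the head is "jade" (specifically "temple jade") and the modifier is "desert".
Within "temple jade", the head is "jade" and the modifier is "temple".
Within "clay bridge", the head is "bridge" and the modifier is "clay".
Assembled: [[quarry [lagoon [desert [temple jade]]]] [clay bridge]].

[[quarry [lagoon [desert [temple jade]]]] [clay bridge]]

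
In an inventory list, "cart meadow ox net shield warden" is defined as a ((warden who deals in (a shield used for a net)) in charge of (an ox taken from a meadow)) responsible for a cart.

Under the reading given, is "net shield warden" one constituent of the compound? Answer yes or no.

yes

The paraphrase groups the words so that "net shield warden" is one unit: it corresponds to a single parenthesized sub-phrase.
The full structure is [cart [[meadow ox] [[net shield] warden]]], in which [net shield warden] is a constituent.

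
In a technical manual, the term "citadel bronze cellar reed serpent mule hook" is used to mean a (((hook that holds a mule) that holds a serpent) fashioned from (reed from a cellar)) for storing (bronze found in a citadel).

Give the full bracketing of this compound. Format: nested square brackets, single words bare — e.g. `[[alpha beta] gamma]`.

[[citadel bronze] [[cellar reed] [serpent [mule hook]]]]

At the top level: head "hook" (specifically "cellar reed serpent mule hook"); modifier "citadel bronze".
Inside "citadel bronze": head "bronze", modifier "citadel".
Inside "cellar reed serpent mule hook": head "hook" (specifically "serpent mule hook"), modifier "cellar reed".
Inside "cellar reed": head "reed", modifier "cellar".
Inside "serpent mule hook": head "hook" (specifically "mule hook"), modifier "serpent".
Inside "mule hook": head "hook", modifier "mule".
Putting it together: [[citadel bronze] [[cellar reed] [serpent [mule hook]]]].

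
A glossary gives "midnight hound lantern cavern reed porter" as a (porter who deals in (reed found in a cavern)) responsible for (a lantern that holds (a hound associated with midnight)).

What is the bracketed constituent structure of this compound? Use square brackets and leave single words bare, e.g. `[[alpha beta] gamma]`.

[[[midnight hound] lantern] [[cavern reed] porter]]

At the top level: head "porter" (specifically "cavern reed porter"); modifier "midnight hound lantern".
Inside "midnight hound lantern": head "lantern", modifier "midnight hound".
Inside "midnight hound": head "hound", modifier "midnight".
Inside "cavern reed porter": head "porter", modifier "cavern reed".
Inside "cavern reed": head "reed", modifier "cavern".
Assembled: [[[midnight hound] lantern] [[cavern reed] porter]].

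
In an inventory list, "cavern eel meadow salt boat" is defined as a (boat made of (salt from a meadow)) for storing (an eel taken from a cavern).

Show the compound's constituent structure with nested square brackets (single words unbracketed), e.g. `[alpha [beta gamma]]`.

At the top level: head "boat" (specifically "meadow salt boat"); modifier "cavern eel".
Within "cavern eel", the head is "eel" and the modifier is "cavern".
Within "meadow salt boat", the head is "boat" and the modifier is "meadow salt".
Within "meadow salt", the head is "salt" and the modifier is "meadow".
Putting it together: [[cavern eel] [[meadow salt] boat]].

[[cavern eel] [[meadow salt] boat]]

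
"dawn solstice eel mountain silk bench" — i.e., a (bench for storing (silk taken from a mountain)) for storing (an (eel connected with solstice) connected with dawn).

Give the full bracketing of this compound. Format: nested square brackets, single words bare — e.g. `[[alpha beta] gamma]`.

[[dawn [solstice eel]] [[mountain silk] bench]]

Whole compound: head "bench" (specifically "mountain silk bench"), modifier "dawn solstice eel".
Inside "dawn solstice eel": head "eel" (specifically "solstice eel"), modifier "dawn".
Inside "solstice eel": head "eel", modifier "solstice".
Inside "mountain silk bench": head "bench", modifier "mountain silk".
Inside "mountain silk": head "silk", modifier "mountain".
Putting it together: [[dawn [solstice eel]] [[mountain silk] bench]].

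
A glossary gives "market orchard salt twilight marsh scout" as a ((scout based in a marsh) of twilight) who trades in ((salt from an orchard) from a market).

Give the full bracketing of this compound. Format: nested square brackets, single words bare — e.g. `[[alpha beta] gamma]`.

At the top level: head "scout" (specifically "twilight marsh scout"); modifier "market orchard salt".
Inside "market orchard salt": head "salt" (specifically "orchard salt"), modifier "market".
Inside "orchard salt": head "salt", modifier "orchard".
Inside "twilight marsh scout": head "scout" (specifically "marsh scout"), modifier "twilight".
Inside "marsh scout": head "scout", modifier "marsh".
Assembled: [[market [orchard salt]] [twilight [marsh scout]]].

[[market [orchard salt]] [twilight [marsh scout]]]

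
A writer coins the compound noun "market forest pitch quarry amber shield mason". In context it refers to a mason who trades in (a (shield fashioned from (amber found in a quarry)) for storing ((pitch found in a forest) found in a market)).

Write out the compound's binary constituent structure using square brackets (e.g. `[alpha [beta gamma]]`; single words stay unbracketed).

Whole compound: head "mason", modifier "market forest pitch quarry amber shield".
Within "market forest pitch quarry amber shield", the head is "shield" (specifically "quarry amber shield") and the modifier is "market forest pitch".
Within "market forest pitch", the head is "pitch" (specifically "forest pitch") and the modifier is "market".
Within "forest pitch", the head is "pitch" and the modifier is "forest".
Within "quarry amber shield", the head is "shield" and the modifier is "quarry amber".
Within "quarry amber", the head is "amber" and the modifier is "quarry".
Putting it together: [[[market [forest pitch]] [[quarry amber] shield]] mason].

[[[market [forest pitch]] [[quarry amber] shield]] mason]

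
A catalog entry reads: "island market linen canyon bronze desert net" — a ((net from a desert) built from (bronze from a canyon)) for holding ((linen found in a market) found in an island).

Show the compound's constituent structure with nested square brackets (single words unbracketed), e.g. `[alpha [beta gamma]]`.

At the top level: head "net" (specifically "canyon bronze desert net"); modifier "island market linen".
Within "island market linen", the head is "linen" (specifically "market linen") and the modifier is "island".
Within "market linen", the head is "linen" and the modifier is "market".
Within "canyon bronze desert net", the head is "net" (specifically "desert net") and the modifier is "canyon bronze".
Within "canyon bronze", the head is "bronze" and the modifier is "canyon".
Within "desert net", the head is "net" and the modifier is "desert".
So the structure is [[island [market linen]] [[canyon bronze] [desert net]]].

[[island [market linen]] [[canyon bronze] [desert net]]]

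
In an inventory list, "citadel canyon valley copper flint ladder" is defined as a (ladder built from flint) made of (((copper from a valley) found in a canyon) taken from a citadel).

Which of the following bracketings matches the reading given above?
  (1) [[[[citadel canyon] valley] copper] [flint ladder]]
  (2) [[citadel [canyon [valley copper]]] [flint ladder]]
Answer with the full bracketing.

The paraphrase's head is the "ladder" part ("flint ladder"); its modifier is "citadel canyon valley copper".
That top-level split, carried through the inner groups, gives [[citadel [canyon [valley copper]]] [flint ladder]].

[[citadel [canyon [valley copper]]] [flint ladder]]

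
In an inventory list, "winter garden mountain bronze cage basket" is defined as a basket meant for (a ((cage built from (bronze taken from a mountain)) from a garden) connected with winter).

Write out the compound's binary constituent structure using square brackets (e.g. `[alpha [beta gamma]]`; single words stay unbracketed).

At the top level: head "basket"; modifier "winter garden mountain bronze cage".
"winter garden mountain bronze cage" → head "cage" (specifically "garden mountain bronze cage"), modifier "winter".
"garden mountain bronze cage" → head "cage" (specifically "mountain bronze cage"), modifier "garden".
"mountain bronze cage" → head "cage", modifier "mountain bronze".
"mountain bronze" → head "bronze", modifier "mountain".
Putting it together: [[winter [garden [[mountain bronze] cage]]] basket].

[[winter [garden [[mountain bronze] cage]]] basket]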